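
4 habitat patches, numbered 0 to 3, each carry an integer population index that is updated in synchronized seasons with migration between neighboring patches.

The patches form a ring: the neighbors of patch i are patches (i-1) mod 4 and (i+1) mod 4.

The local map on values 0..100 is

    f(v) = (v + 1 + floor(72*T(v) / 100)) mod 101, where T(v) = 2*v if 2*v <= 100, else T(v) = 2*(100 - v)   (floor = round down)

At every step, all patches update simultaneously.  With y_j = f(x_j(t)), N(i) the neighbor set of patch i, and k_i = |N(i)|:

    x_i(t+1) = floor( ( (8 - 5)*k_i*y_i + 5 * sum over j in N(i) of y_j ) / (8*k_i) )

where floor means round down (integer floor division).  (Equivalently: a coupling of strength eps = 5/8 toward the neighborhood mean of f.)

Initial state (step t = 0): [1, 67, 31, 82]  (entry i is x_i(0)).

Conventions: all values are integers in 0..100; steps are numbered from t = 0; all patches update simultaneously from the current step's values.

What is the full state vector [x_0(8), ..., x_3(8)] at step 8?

Answer: [70, 68, 66, 68]

Derivation:
t=0: [1, 67, 31, 82]
t=1: [7, 29, 35, 27]
t=2: [49, 59, 75, 57]
t=3: [18, 16, 15, 16]
t=4: [41, 40, 38, 40]
t=5: [61, 65, 96, 65]
t=6: [15, 11, 9, 11]
t=7: [30, 28, 25, 28]
t=8: [70, 68, 66, 68]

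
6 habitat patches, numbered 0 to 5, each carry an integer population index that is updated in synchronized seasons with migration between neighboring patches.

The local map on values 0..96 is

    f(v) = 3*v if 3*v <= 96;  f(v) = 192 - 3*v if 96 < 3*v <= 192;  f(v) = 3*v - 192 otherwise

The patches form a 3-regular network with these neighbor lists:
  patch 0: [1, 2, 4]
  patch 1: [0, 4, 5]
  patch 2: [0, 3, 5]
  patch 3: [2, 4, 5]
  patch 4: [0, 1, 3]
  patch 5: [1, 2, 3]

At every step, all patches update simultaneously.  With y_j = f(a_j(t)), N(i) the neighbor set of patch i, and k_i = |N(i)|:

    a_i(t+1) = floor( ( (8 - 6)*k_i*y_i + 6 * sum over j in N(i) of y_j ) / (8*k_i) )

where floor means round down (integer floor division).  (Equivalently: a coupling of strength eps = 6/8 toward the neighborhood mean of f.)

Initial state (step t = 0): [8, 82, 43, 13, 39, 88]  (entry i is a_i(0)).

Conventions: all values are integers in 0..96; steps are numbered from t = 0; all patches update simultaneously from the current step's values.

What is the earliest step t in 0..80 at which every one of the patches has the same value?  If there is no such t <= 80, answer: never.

Answer: 18
Key observation: Synchronization is absorbing here: once all patches are equal they stay equal, and step 18 is the first all-equal step.

Derivation:
t=0: [8, 82, 43, 13, 39, 88]  (not all equal)
t=1: [54, 56, 49, 62, 48, 57]  (not all equal)
t=2: [36, 30, 25, 30, 27, 24]  (not all equal)
t=3: [82, 81, 80, 79, 86, 81]  (not all equal)
t=4: [54, 55, 49, 52, 54, 48]  (not all equal)
t=5: [33, 33, 39, 39, 30, 39]  (not all equal)
t=6: [87, 87, 79, 78, 87, 79]  (not all equal)
t=7: [63, 63, 50, 50, 62, 50]  (not all equal)
t=8: [13, 13, 32, 33, 13, 32]  (not all equal)
t=9: [53, 53, 81, 81, 52, 81]  (not all equal)
t=10: [38, 38, 46, 47, 38, 46]  (not all equal)
t=11: [72, 72, 59, 59, 71, 59]  (not all equal)
t=12: [21, 21, 17, 16, 21, 17]  (not all equal)
t=13: [60, 60, 53, 53, 59, 53]  (not all equal)
t=14: [18, 18, 27, 28, 18, 27]  (not all equal)
t=15: [60, 60, 75, 75, 61, 75]  (not all equal)
t=16: [16, 16, 27, 27, 16, 27]  (not all equal)
t=17: [56, 56, 72, 72, 56, 72]  (not all equal)
t=18: [24, 24, 24, 24, 24, 24]  (all equal)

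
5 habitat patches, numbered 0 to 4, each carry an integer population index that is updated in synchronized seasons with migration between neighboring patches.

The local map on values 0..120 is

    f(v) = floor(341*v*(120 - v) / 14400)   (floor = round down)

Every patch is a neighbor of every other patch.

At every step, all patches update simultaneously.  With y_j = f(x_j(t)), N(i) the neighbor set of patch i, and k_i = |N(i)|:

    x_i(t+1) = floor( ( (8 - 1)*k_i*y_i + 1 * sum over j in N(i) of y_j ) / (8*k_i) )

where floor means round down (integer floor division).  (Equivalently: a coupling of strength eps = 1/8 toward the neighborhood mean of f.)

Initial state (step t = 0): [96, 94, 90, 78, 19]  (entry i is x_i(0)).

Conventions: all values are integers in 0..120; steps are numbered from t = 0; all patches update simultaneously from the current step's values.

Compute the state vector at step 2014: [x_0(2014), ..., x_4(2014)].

Simulating step by step:
t=0: [96, 94, 90, 78, 19]
t=1: [54, 57, 62, 74, 47]
t=2: [83, 84, 84, 80, 81]
t=3: [72, 71, 71, 74, 73]
t=4: [81, 81, 81, 80, 81]
t=5: [74, 74, 74, 74, 74]
t=6: [80, 80, 80, 80, 80]
t=7: [75, 75, 75, 75, 75]
t=8: [79, 79, 79, 79, 79]
t=9: [76, 76, 76, 76, 76]
t=10: [79, 79, 79, 79, 79]

Answer: [79, 79, 79, 79, 79]
Key observation: The state at step 8, [79, 79, 79, 79, 79], reappears at step 10: the system is in a cycle of period 2 from step 8 on.  Therefore the state at step 2014 equals the state at step 8 + ((2014 - 8) mod 2) = 8, which is [79, 79, 79, 79, 79].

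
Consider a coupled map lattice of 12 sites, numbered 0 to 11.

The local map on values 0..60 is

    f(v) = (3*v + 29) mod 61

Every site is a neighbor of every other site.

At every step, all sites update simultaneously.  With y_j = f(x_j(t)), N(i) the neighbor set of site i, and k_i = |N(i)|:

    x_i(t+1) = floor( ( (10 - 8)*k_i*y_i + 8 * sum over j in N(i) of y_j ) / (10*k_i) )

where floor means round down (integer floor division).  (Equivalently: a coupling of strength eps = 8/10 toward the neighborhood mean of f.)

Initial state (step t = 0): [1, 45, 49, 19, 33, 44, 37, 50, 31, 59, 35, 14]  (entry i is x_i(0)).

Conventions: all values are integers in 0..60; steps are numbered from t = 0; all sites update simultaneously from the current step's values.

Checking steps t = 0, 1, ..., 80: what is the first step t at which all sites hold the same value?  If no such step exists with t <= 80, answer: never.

Answer: never
Key observation: The state at step 3 reappears at step 13 — the system is in a cycle of period 10 from step 3 on.  No step 0..13 is synchronized, and the cycle repeats forever, so no step up to 80 (or ever) has all sites equal.

Derivation:
t=0: [1, 45, 49, 19, 33, 44, 37, 50, 31, 59, 35, 14]  (not all equal)
t=1: [27, 28, 30, 26, 23, 28, 25, 30, 23, 26, 24, 24]  (not all equal)
t=2: [46, 47, 47, 46, 45, 47, 46, 47, 45, 46, 45, 45]  (not all equal)
t=3: [45, 45, 45, 45, 44, 45, 45, 45, 44, 45, 44, 44]  (not all equal)
t=4: [41, 41, 41, 41, 40, 41, 41, 41, 40, 41, 40, 40]  (not all equal)
t=5: [29, 29, 29, 29, 28, 29, 29, 29, 28, 29, 28, 28]  (not all equal)
t=6: [54, 54, 54, 54, 53, 54, 54, 54, 53, 54, 53, 53]  (not all equal)
t=7: [7, 7, 7, 7, 6, 7, 7, 7, 6, 7, 6, 6]  (not all equal)
t=8: [49, 49, 49, 49, 48, 49, 49, 49, 48, 49, 48, 48]  (not all equal)
t=9: [53, 53, 53, 53, 52, 53, 53, 53, 52, 53, 52, 52]  (not all equal)
t=10: [4, 4, 4, 4, 3, 4, 4, 4, 3, 4, 3, 3]  (not all equal)
t=11: [40, 40, 40, 40, 39, 40, 40, 40, 39, 40, 39, 39]  (not all equal)
t=12: [26, 26, 26, 26, 25, 26, 26, 26, 25, 26, 25, 25]  (not all equal)
t=13: [45, 45, 45, 45, 44, 45, 45, 45, 44, 45, 44, 44]  (not all equal)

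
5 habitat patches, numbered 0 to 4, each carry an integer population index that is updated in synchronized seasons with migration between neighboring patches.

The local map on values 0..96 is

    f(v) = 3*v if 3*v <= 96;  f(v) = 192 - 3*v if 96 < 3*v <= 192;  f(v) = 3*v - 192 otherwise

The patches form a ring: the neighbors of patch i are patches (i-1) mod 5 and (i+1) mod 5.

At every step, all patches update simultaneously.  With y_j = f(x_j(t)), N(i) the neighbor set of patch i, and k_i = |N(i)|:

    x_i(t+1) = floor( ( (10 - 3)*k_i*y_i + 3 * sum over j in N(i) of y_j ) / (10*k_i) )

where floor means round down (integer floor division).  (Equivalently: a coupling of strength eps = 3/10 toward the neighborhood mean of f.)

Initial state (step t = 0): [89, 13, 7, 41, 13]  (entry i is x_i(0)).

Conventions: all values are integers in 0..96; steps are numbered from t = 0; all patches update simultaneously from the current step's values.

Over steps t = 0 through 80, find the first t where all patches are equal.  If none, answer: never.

Simulating step by step:
t=0: [89, 13, 7, 41, 13]  (not all equal)
t=1: [64, 41, 30, 57, 48]  (not all equal)
t=2: [17, 61, 76, 35, 36]  (not all equal)
t=3: [49, 19, 39, 78, 79]  (not all equal)
t=4: [46, 57, 67, 47, 44]  (not all equal)
t=5: [49, 24, 17, 46, 57]  (not all equal)
t=6: [45, 64, 54, 48, 29]  (not all equal)
t=7: [52, 13, 28, 51, 76]  (not all equal)
t=8: [36, 45, 70, 45, 36]  (not all equal)
t=9: [79, 55, 29, 55, 79]  (not all equal)
t=10: [42, 38, 69, 38, 42]  (not all equal)
t=11: [67, 66, 33, 66, 67]  (not all equal)
t=12: [8, 19, 66, 19, 8]  (not all equal)
t=13: [28, 44, 21, 44, 28]  (not all equal)
t=14: [80, 64, 62, 64, 80]  (not all equal)
t=15: [40, 8, 4, 8, 40]  (not all equal)
t=16: [64, 29, 15, 29, 64]  (not all equal)
t=17: [13, 67, 57, 67, 13]  (not all equal)
t=18: [34, 15, 17, 15, 34]  (not all equal)
t=19: [83, 52, 49, 52, 83]  (not all equal)
t=20: [53, 40, 42, 40, 53]  (not all equal)
t=21: [38, 65, 67, 65, 38]  (not all equal)
t=22: [66, 15, 7, 15, 66]  (not all equal)
t=23: [11, 35, 28, 35, 11]  (not all equal)
t=24: [41, 78, 84, 78, 41]  (not all equal)
t=25: [64, 48, 54, 48, 64]  (not all equal)
t=26: [7, 38, 35, 38, 7]  (not all equal)
t=27: [29, 70, 84, 70, 29]  (not all equal)
t=28: [76, 34, 47, 34, 76]  (not all equal)
t=29: [44, 76, 62, 76, 44]  (not all equal)
t=30: [56, 35, 15, 35, 56]  (not all equal)
t=31: [33, 71, 57, 71, 33]  (not all equal)
t=32: [82, 31, 21, 31, 82]  (not all equal)
t=33: [59, 82, 72, 82, 59]  (not all equal)
t=34: [20, 43, 33, 43, 20]  (not all equal)
t=35: [60, 67, 84, 67, 60]  (not all equal)
t=36: [11, 17, 44, 17, 11]  (not all equal)
t=37: [35, 49, 57, 49, 35]  (not all equal)
t=38: [80, 47, 28, 47, 80]  (not all equal)
t=39: [48, 55, 74, 55, 48]  (not all equal)
t=40: [44, 30, 29, 30, 44]  (not all equal)
t=41: [64, 85, 87, 85, 64]  (not all equal)
t=42: [9, 54, 67, 54, 9]  (not all equal)
t=43: [27, 26, 15, 26, 27]  (not all equal)
t=44: [80, 73, 54, 73, 80]  (not all equal)
t=45: [44, 30, 29, 30, 44]  (not all equal)

Answer: never
Key observation: The state at step 40 reappears at step 45 — the system is in a cycle of period 5 from step 40 on.  No step 0..45 is synchronized, and the cycle repeats forever, so no step up to 80 (or ever) has all patches equal.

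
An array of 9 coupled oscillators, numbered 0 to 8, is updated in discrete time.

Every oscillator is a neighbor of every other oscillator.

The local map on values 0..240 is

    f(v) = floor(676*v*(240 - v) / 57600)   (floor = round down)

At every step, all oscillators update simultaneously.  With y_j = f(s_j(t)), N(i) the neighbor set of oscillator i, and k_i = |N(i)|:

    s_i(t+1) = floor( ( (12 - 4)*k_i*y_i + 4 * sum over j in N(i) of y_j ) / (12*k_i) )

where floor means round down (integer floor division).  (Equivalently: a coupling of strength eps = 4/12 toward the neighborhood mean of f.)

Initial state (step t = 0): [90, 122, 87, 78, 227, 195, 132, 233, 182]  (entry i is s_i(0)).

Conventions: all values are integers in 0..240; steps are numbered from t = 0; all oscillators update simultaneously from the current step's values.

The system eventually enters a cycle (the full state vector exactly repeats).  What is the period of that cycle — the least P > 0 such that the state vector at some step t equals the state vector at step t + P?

Simulating step by step:
t=0: [90, 122, 87, 78, 227, 195, 132, 233, 182]
t=1: [143, 149, 142, 137, 66, 108, 149, 56, 121]
t=2: [159, 157, 160, 161, 141, 162, 157, 133, 163]
t=3: [151, 152, 151, 150, 159, 149, 152, 161, 149]
t=4: [156, 155, 156, 157, 152, 157, 155, 151, 157]
t=5: [153, 153, 153, 152, 155, 152, 153, 155, 152]
t=6: [155, 155, 155, 155, 154, 155, 155, 154, 155]
t=7: [154, 154, 154, 154, 154, 154, 154, 154, 154]
t=8: [155, 155, 155, 155, 155, 155, 155, 155, 155]
t=9: [154, 154, 154, 154, 154, 154, 154, 154, 154]

Answer: 2
Key observation: The state at step 7, [154, 154, 154, 154, 154, 154, 154, 154, 154], reappears at step 9 — and no state repeats earlier — so the cycle the system enters has period 2.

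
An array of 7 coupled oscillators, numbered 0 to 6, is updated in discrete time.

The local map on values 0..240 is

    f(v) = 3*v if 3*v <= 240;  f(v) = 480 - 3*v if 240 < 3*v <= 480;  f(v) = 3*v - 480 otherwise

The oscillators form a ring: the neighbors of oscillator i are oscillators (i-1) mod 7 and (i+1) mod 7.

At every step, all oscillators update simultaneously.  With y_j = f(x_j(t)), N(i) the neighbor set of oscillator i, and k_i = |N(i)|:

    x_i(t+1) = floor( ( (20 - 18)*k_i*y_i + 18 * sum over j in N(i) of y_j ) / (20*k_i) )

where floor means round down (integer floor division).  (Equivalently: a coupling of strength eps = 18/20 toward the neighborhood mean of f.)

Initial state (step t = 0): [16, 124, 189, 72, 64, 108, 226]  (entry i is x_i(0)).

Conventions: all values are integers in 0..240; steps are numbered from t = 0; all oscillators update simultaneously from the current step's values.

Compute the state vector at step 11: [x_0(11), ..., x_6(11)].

Answer: [115, 147, 150, 207, 176, 172, 134]

Derivation:
t=0: [16, 124, 189, 72, 64, 108, 226]
t=1: [142, 71, 154, 147, 186, 191, 111]
t=2: [167, 53, 115, 47, 67, 110, 80]
t=3: [181, 86, 148, 165, 151, 213, 100]
t=4: [187, 66, 110, 29, 81, 109, 117]
t=5: [155, 123, 143, 182, 131, 180, 118]
t=6: [108, 40, 84, 68, 65, 101, 46]
t=7: [131, 184, 168, 210, 190, 167, 163]
t=8: [45, 57, 102, 66, 85, 46, 49]
t=9: [156, 156, 183, 199, 173, 181, 137]
t=10: [37, 37, 64, 60, 84, 54, 40]
t=11: [115, 147, 150, 207, 176, 172, 134]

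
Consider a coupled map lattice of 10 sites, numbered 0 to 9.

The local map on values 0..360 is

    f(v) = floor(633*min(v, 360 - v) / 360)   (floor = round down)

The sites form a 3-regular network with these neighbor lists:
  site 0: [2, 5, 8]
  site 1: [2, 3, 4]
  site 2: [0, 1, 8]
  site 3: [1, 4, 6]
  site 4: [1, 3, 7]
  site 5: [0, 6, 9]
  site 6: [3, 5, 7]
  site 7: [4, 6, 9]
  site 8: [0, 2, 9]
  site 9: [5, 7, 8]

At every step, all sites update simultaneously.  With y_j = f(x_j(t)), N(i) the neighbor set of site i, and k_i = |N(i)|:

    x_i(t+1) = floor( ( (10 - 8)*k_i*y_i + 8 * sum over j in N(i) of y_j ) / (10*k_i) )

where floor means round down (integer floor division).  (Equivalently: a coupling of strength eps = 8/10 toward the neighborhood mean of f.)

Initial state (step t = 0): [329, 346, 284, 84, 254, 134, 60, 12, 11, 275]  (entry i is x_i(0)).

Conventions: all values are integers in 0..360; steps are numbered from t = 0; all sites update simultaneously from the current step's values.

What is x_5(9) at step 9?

Simulating step by step:
t=0: [329, 346, 284, 84, 254, 134, 60, 12, 11, 275]
t=1: [114, 129, 52, 113, 88, 129, 128, 121, 93, 103]
t=2: [168, 163, 175, 200, 200, 206, 214, 191, 158, 196]
t=3: [286, 288, 290, 275, 286, 277, 277, 279, 292, 282]
t=4: [129, 132, 124, 136, 137, 138, 145, 138, 127, 135]
t=5: [227, 232, 225, 241, 238, 239, 243, 243, 226, 235]
t=6: [229, 221, 232, 213, 213, 217, 207, 211, 230, 217]
t=7: [233, 246, 232, 257, 255, 250, 259, 259, 233, 247]
t=8: [215, 197, 217, 185, 185, 198, 182, 184, 216, 197]
t=9: [260, 287, 261, 302, 301, 284, 302, 303, 261, 282]

Answer: x_5(9) = 284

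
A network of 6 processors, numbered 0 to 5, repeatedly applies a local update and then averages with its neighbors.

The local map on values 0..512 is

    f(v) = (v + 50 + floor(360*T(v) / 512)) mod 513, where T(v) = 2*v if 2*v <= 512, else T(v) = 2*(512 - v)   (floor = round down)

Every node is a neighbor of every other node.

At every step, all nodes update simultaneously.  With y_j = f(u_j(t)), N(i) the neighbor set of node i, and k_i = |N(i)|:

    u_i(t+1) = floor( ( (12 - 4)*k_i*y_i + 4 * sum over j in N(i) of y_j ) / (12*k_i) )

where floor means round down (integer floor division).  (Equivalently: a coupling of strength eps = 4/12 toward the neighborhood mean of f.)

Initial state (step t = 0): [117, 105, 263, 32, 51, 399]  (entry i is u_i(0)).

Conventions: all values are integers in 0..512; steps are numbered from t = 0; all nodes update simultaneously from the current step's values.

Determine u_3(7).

Answer: u_3(7) = 96

Derivation:
t=0: [117, 105, 263, 32, 51, 399]
t=1: [277, 259, 168, 154, 181, 134]
t=2: [221, 225, 407, 387, 426, 358]
t=3: [76, 82, 89, 94, 85, 101]
t=4: [243, 252, 262, 270, 256, 280]
t=5: [129, 142, 147, 145, 148, 142]
t=6: [372, 391, 398, 395, 400, 391]
t=7: [102, 97, 96, 96, 95, 97]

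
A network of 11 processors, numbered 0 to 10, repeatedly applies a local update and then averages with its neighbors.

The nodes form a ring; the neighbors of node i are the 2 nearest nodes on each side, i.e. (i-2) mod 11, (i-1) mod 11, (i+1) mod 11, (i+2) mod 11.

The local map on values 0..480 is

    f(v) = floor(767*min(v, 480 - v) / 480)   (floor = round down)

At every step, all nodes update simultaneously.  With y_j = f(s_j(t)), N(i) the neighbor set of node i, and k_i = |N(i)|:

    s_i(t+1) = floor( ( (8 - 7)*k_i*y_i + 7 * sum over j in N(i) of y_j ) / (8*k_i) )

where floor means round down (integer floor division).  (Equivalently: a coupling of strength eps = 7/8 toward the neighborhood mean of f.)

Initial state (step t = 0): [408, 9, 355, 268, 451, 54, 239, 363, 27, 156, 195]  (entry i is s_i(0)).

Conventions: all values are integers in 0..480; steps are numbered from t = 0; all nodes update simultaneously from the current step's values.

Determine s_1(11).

Simulating step by step:
t=0: [408, 9, 355, 268, 451, 54, 239, 363, 27, 156, 195]
t=1: [183, 212, 137, 117, 225, 218, 126, 189, 251, 174, 130]
t=2: [264, 239, 284, 299, 253, 272, 325, 298, 261, 289, 304]
t=3: [323, 316, 340, 339, 303, 301, 322, 305, 289, 314, 337]
t=4: [245, 235, 250, 258, 250, 262, 283, 277, 262, 265, 265]
t=5: [359, 361, 367, 362, 348, 340, 342, 336, 333, 346, 358]
t=6: [194, 188, 193, 199, 203, 213, 223, 223, 216, 212, 206]
t=7: [317, 313, 311, 317, 329, 338, 343, 346, 344, 335, 323]
t=8: [254, 260, 258, 251, 243, 232, 223, 221, 226, 234, 244]
t=9: [363, 362, 362, 363, 363, 363, 364, 363, 364, 364, 363]
t=10: [186, 186, 186, 186, 186, 185, 185, 185, 185, 185, 186]
t=11: [296, 297, 297, 296, 296, 295, 295, 295, 295, 295, 296]

Answer: s_1(11) = 297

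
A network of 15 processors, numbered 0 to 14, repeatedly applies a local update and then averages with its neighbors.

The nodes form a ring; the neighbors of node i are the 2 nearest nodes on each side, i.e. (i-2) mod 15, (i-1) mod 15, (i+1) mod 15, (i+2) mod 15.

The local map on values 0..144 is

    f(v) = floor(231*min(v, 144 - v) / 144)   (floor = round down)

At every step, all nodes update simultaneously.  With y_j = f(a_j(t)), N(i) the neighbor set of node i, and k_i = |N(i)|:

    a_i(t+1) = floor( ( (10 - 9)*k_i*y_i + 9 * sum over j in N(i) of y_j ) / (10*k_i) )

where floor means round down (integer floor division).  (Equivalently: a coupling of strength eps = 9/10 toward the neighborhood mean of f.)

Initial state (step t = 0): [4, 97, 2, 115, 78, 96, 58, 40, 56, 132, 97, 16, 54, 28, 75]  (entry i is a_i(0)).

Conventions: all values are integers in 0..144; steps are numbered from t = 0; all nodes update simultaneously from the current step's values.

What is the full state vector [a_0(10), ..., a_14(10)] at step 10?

Answer: [78, 78, 79, 81, 82, 84, 86, 86, 86, 86, 84, 82, 81, 79, 78]

Derivation:
t=0: [4, 97, 2, 115, 78, 96, 58, 40, 56, 132, 97, 16, 54, 28, 75]
t=1: [52, 44, 52, 63, 59, 77, 84, 68, 65, 58, 56, 52, 65, 55, 58]
t=2: [83, 88, 86, 89, 96, 100, 102, 100, 97, 95, 95, 92, 89, 90, 86]
t=3: [90, 92, 88, 82, 79, 74, 72, 72, 73, 76, 80, 82, 85, 89, 90]
t=4: [86, 89, 92, 97, 103, 108, 111, 112, 110, 107, 103, 98, 93, 90, 87]
t=5: [87, 85, 80, 73, 66, 60, 56, 55, 56, 60, 66, 72, 78, 84, 87]
t=6: [95, 98, 100, 100, 100, 98, 93, 92, 93, 98, 101, 101, 102, 100, 95]
t=7: [73, 73, 72, 71, 73, 75, 77, 77, 76, 74, 71, 69, 70, 72, 72]
t=8: [114, 113, 113, 112, 111, 110, 109, 109, 109, 109, 110, 112, 113, 112, 113]
t=9: [49, 49, 49, 51, 52, 53, 54, 55, 55, 54, 53, 52, 51, 49, 49]
t=10: [78, 78, 79, 81, 82, 84, 86, 86, 86, 86, 84, 82, 81, 79, 78]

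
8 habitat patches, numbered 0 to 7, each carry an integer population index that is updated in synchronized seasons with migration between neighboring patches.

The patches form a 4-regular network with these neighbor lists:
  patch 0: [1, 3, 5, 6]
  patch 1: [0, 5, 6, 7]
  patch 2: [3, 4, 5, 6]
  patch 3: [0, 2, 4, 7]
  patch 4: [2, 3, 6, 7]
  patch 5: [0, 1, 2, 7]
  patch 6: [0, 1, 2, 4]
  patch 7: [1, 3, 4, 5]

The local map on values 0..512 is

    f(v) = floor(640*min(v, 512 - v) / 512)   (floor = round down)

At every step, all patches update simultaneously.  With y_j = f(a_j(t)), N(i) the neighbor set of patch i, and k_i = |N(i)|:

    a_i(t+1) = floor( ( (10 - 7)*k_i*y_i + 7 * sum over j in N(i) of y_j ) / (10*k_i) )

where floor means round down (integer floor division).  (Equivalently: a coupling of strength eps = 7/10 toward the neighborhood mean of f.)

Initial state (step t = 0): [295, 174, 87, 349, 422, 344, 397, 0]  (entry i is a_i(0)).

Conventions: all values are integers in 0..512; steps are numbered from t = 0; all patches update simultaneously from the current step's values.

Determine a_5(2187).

Answer: a_5(2187) = 250
Key observation: The state at step 18, [312, 312, 312, 312, 312, 312, 312, 312], reappears at step 20: the system is in a cycle of period 2 from step 18 on.  Therefore the state at step 2187 equals the state at step 18 + ((2187 - 18) mod 2) = 19, which is [250, 250, 250, 250, 250, 250, 250, 250].

Derivation:
t=0: [295, 174, 87, 349, 422, 344, 397, 0]
t=1: [216, 174, 149, 146, 113, 167, 166, 129]
t=2: [223, 213, 184, 187, 171, 208, 204, 179]
t=3: [260, 257, 237, 235, 228, 252, 249, 237]
t=4: [310, 311, 299, 296, 294, 308, 305, 300]
t=5: [256, 255, 264, 265, 266, 257, 259, 262]
t=6: [316, 316, 311, 310, 310, 315, 314, 312]
t=7: [246, 246, 249, 250, 250, 247, 247, 249]
t=8: [308, 308, 310, 310, 310, 308, 308, 310]
t=9: [254, 254, 253, 252, 252, 253, 253, 253]
t=10: [316, 316, 315, 315, 315, 316, 316, 315]
t=11: [245, 245, 245, 245, 245, 245, 245, 245]
t=12: [306, 306, 306, 306, 306, 306, 306, 306]
t=13: [257, 257, 257, 257, 257, 257, 257, 257]
t=14: [318, 318, 318, 318, 318, 318, 318, 318]
t=15: [242, 242, 242, 242, 242, 242, 242, 242]
t=16: [302, 302, 302, 302, 302, 302, 302, 302]
t=17: [262, 262, 262, 262, 262, 262, 262, 262]
t=18: [312, 312, 312, 312, 312, 312, 312, 312]
t=19: [250, 250, 250, 250, 250, 250, 250, 250]
t=20: [312, 312, 312, 312, 312, 312, 312, 312]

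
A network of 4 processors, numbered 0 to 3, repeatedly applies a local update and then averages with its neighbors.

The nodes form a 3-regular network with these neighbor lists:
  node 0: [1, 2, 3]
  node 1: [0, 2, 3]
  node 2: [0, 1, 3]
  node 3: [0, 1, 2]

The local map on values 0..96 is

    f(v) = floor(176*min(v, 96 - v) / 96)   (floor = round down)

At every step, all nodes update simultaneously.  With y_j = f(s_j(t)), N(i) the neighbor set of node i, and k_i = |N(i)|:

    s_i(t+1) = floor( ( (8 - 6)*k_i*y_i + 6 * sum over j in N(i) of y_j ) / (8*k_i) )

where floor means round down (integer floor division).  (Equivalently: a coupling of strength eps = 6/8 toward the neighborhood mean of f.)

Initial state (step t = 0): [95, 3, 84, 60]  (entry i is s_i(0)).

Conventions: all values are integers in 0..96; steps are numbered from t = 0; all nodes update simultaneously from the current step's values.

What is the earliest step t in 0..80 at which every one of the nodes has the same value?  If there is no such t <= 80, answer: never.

Simulating step by step:
t=0: [95, 3, 84, 60]  (not all equal)
t=1: [23, 23, 23, 23]  (all equal)

Answer: 1
Key observation: Synchronization is absorbing here: once all nodes are equal they stay equal, and step 1 is the first all-equal step.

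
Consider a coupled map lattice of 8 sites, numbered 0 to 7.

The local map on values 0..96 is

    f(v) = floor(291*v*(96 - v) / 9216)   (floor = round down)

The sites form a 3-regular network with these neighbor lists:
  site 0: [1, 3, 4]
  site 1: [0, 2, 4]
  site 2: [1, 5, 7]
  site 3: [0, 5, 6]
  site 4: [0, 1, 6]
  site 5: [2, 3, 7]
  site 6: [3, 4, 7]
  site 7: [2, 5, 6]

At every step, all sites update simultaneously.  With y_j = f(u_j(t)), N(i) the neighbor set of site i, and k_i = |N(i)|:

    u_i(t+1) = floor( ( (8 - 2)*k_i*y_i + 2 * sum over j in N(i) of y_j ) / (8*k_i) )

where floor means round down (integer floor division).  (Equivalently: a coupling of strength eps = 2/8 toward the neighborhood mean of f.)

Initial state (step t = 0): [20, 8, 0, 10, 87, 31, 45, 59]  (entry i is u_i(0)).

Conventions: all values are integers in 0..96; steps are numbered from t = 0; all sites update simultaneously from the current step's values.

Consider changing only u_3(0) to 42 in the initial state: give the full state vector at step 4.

Answer: [64, 58, 60, 62, 61, 63, 62, 62]
Key observation: This trace re-runs the system from the modified initial state.

Derivation:
t=0: [20, 8, 0, 42, 87, 31, 45, 59]
t=1: [45, 22, 12, 68, 29, 58, 67, 62]
t=2: [68, 51, 38, 61, 61, 64, 61, 62]
t=3: [62, 70, 68, 66, 66, 64, 66, 66]
t=4: [64, 58, 60, 62, 61, 63, 62, 62]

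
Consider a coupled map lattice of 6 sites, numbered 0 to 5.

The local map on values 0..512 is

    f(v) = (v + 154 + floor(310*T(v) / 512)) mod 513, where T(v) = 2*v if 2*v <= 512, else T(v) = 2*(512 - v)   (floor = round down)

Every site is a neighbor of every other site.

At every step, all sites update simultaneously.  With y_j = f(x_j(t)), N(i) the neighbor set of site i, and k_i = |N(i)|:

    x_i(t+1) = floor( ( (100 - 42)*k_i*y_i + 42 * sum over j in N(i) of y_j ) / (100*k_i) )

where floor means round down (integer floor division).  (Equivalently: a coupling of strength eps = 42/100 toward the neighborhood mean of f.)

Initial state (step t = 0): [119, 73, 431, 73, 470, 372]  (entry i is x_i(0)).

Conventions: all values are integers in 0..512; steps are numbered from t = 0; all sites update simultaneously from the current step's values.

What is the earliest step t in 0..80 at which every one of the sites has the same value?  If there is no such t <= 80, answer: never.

Simulating step by step:
t=0: [119, 73, 431, 73, 470, 372]  (not all equal)
t=1: [337, 287, 215, 287, 210, 221]  (not all equal)
t=2: [172, 178, 136, 178, 130, 142]  (not all equal)
t=3: [132, 138, 347, 138, 340, 353]  (not all equal)
t=4: [382, 389, 254, 389, 255, 253]  (not all equal)
t=5: [185, 184, 196, 184, 197, 195]  (not all equal)
t=6: [55, 54, 67, 54, 68, 66]  (not all equal)
t=7: [281, 280, 294, 280, 295, 293]  (not all equal)
t=8: [200, 200, 198, 200, 198, 199]  (not all equal)
t=9: [81, 81, 79, 81, 79, 80]  (not all equal)
t=10: [331, 331, 329, 331, 329, 330]  (not all equal)
t=11: [191, 191, 191, 191, 191, 191]  (all equal)

Answer: 11
Key observation: Synchronization is absorbing here: once all sites are equal they stay equal, and step 11 is the first all-equal step.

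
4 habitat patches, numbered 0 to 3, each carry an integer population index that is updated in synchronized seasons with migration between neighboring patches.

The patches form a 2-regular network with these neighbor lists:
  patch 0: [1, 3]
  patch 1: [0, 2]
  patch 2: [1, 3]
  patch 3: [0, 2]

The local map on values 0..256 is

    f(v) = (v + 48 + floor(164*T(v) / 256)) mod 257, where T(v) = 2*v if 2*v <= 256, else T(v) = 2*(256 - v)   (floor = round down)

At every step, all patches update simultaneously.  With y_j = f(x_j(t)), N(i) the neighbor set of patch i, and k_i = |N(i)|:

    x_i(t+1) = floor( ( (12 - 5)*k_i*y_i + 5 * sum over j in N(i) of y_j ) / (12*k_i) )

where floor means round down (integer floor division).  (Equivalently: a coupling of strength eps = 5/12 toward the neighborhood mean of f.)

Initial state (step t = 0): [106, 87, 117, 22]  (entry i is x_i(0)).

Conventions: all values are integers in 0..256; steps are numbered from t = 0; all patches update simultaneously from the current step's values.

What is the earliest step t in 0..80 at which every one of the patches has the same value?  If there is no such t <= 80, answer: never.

Answer: 12
Key observation: Synchronization is absorbing here: once all patches are equal they stay equal, and step 12 is the first all-equal step.

Derivation:
t=0: [106, 87, 117, 22]  (not all equal)
t=1: [90, 162, 104, 75]  (not all equal)
t=2: [208, 101, 77, 186]  (not all equal)
t=3: [53, 71, 148, 97]  (not all equal)
t=4: [144, 172, 90, 58]  (not all equal)
t=5: [97, 109, 199, 173]  (not all equal)
t=6: [29, 38, 59, 56]  (not all equal)
t=7: [130, 139, 170, 163]  (not all equal)
t=8: [79, 77, 73, 74]  (not all equal)
t=9: [224, 222, 216, 218]  (not all equal)
t=10: [56, 56, 57, 57]  (not all equal)
t=11: [175, 175, 177, 177]  (not all equal)
t=12: [69, 69, 69, 69]  (all equal)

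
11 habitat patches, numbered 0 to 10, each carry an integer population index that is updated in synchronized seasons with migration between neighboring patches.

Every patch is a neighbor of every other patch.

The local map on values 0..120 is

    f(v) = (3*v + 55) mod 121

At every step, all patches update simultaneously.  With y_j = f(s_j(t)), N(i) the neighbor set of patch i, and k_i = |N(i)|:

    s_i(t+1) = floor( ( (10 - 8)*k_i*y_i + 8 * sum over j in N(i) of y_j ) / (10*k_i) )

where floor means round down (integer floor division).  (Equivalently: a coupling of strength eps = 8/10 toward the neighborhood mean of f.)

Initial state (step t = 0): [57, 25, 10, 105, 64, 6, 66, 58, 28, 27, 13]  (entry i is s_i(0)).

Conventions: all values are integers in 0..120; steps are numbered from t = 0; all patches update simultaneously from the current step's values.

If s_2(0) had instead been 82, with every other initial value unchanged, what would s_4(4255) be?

Simulating step by step:
t=0: [57, 25, 82, 105, 64, 6, 66, 58, 28, 27, 13]
t=1: [52, 41, 47, 41, 40, 49, 41, 53, 42, 42, 51]
t=2: [72, 68, 70, 68, 68, 71, 68, 72, 68, 68, 72]
t=3: [22, 21, 21, 21, 21, 22, 21, 22, 21, 21, 22]
t=4: [66, 80, 80, 80, 80, 66, 80, 66, 80, 80, 66]
t=5: [34, 39, 39, 39, 39, 34, 39, 34, 39, 39, 34]
t=6: [44, 46, 46, 46, 46, 44, 46, 44, 46, 46, 44]
t=7: [69, 70, 70, 70, 70, 69, 70, 69, 70, 70, 69]
t=8: [21, 22, 22, 22, 22, 21, 22, 21, 22, 22, 21]
t=9: [51, 37, 37, 37, 37, 51, 37, 51, 37, 37, 51]
t=10: [63, 58, 58, 58, 58, 63, 58, 63, 58, 58, 63]
t=11: [61, 74, 74, 74, 74, 61, 74, 61, 74, 74, 61]
t=12: [71, 61, 61, 61, 61, 71, 61, 71, 61, 61, 71]
t=13: [76, 87, 87, 87, 87, 76, 87, 76, 87, 87, 76]
t=14: [59, 63, 63, 63, 63, 59, 63, 59, 63, 63, 59]
t=15: [49, 36, 36, 36, 36, 49, 36, 49, 36, 36, 49]
t=16: [59, 54, 54, 54, 54, 59, 54, 59, 54, 54, 59]
t=17: [102, 100, 100, 100, 100, 102, 100, 102, 100, 100, 102]
t=18: [115, 114, 114, 114, 114, 115, 114, 115, 114, 114, 115]
t=19: [35, 34, 34, 34, 34, 35, 34, 35, 34, 34, 35]
t=20: [37, 36, 36, 36, 36, 37, 36, 37, 36, 36, 37]
t=21: [43, 42, 42, 42, 42, 43, 42, 43, 42, 42, 43]
t=22: [61, 60, 60, 60, 60, 61, 60, 61, 60, 60, 61]
t=23: [115, 114, 114, 114, 114, 115, 114, 115, 114, 114, 115]

Answer: s_4(4255) = 36
Key observation: The state at step 18, [115, 114, 114, 114, 114, 115, 114, 115, 114, 114, 115], reappears at step 23: the system is in a cycle of period 5 from step 18 on.  Therefore the state at step 4255 equals the state at step 18 + ((4255 - 18) mod 5) = 20, which is [37, 36, 36, 36, 36, 37, 36, 37, 36, 36, 37].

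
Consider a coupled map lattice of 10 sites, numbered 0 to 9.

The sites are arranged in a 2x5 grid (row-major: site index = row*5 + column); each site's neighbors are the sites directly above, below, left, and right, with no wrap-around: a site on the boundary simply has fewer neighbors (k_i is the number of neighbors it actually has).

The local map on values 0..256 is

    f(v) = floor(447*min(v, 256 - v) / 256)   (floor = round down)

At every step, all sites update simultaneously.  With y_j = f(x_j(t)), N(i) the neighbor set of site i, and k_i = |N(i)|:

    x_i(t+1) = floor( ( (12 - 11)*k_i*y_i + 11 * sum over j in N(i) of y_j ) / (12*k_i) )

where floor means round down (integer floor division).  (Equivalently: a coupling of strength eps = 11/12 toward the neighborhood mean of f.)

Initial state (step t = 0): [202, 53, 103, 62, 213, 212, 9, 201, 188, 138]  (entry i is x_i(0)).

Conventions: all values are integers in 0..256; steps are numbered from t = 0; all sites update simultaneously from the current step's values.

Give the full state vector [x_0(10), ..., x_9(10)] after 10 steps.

Simulating step by step:
t=0: [202, 53, 103, 62, 213, 212, 9, 201, 188, 138]
t=1: [84, 95, 105, 122, 150, 56, 81, 103, 135, 105]
t=2: [132, 157, 185, 194, 196, 139, 146, 178, 193, 196]
t=3: [190, 176, 137, 111, 105, 204, 172, 141, 115, 106]
t=4: [114, 154, 179, 196, 188, 127, 143, 185, 193, 190]
t=5: [199, 176, 134, 119, 110, 199, 175, 145, 113, 114]
t=6: [117, 150, 182, 201, 202, 118, 143, 184, 199, 194]
t=7: [196, 177, 134, 106, 101, 200, 174, 140, 108, 97]
t=8: [115, 151, 177, 191, 176, 121, 145, 183, 185, 180]
t=9: [197, 177, 140, 131, 123, 197, 175, 149, 123, 131]
t=10: [118, 147, 182, 210, 217, 120, 141, 185, 207, 214]

Answer: [118, 147, 182, 210, 217, 120, 141, 185, 207, 214]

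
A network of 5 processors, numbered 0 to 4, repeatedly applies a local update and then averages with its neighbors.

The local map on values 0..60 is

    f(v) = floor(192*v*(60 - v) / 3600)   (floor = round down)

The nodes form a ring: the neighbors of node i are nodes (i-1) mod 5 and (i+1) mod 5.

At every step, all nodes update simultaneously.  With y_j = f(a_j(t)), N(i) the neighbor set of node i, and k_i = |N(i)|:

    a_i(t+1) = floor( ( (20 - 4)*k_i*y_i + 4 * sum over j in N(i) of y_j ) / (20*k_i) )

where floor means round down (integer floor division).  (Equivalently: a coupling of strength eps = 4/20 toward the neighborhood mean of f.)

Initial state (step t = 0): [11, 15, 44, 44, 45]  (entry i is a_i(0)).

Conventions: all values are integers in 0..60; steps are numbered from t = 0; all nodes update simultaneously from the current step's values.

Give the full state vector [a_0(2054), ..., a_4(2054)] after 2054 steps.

Answer: [47, 47, 47, 47, 47]
Key observation: The state at step 4, [47, 47, 47, 47, 47], reappears at step 6: the system is in a cycle of period 2 from step 4 on.  Therefore the state at step 2054 equals the state at step 4 + ((2054 - 4) mod 2) = 4, which is [47, 47, 47, 47, 47].

Derivation:
t=0: [11, 15, 44, 44, 45]
t=1: [29, 35, 36, 36, 35]
t=2: [46, 46, 46, 46, 46]
t=3: [34, 34, 34, 34, 34]
t=4: [47, 47, 47, 47, 47]
t=5: [32, 32, 32, 32, 32]
t=6: [47, 47, 47, 47, 47]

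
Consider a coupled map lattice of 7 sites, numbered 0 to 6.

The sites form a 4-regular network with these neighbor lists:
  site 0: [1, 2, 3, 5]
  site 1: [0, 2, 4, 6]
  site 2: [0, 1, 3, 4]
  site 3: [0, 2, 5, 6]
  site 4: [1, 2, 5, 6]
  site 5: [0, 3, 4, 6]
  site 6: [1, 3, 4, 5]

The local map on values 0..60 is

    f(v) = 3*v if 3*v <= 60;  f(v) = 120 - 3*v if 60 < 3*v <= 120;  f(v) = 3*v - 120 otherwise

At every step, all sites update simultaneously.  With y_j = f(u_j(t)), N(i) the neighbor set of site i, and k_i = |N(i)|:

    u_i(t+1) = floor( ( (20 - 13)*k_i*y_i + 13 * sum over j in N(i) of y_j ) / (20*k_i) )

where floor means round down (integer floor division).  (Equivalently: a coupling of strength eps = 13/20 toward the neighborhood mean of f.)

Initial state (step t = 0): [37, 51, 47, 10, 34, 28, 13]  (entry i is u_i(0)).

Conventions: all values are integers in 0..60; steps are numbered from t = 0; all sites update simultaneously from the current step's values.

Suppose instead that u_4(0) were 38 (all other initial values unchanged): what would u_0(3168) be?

Answer: u_0(3168) = 0
Key observation: The state at step 17, [0, 0, 1, 0, 0, 0, 0], reappears at step 18: the system is in a cycle of period 1 from step 17 on.  Therefore the state at step 3168 equals the state at step 17 + ((3168 - 17) mod 1) = 17, which is [0, 0, 1, 0, 0, 0, 0].

Derivation:
t=0: [37, 51, 47, 10, 38, 28, 13]
t=1: [22, 23, 20, 27, 23, 26, 30]
t=2: [50, 49, 52, 43, 47, 42, 40]
t=3: [23, 23, 26, 14, 18, 11, 10]
t=4: [45, 46, 46, 40, 44, 40, 39]
t=5: [11, 14, 13, 5, 10, 4, 5]
t=6: [29, 33, 33, 21, 28, 19, 21]
t=7: [36, 31, 31, 47, 37, 49, 47]
t=8: [20, 20, 20, 21, 19, 19, 21]
t=9: [59, 59, 59, 57, 57, 57, 57]
t=10: [55, 55, 55, 52, 52, 51, 51]
t=11: [41, 41, 42, 37, 37, 35, 35]
t=12: [6, 6, 6, 9, 9, 11, 11]
t=13: [21, 21, 20, 26, 26, 28, 28]
t=14: [51, 51, 53, 45, 45, 41, 41]
t=15: [26, 26, 29, 17, 17, 11, 11]
t=16: [40, 40, 41, 40, 40, 40, 40]
t=17: [0, 0, 1, 0, 0, 0, 0]
t=18: [0, 0, 1, 0, 0, 0, 0]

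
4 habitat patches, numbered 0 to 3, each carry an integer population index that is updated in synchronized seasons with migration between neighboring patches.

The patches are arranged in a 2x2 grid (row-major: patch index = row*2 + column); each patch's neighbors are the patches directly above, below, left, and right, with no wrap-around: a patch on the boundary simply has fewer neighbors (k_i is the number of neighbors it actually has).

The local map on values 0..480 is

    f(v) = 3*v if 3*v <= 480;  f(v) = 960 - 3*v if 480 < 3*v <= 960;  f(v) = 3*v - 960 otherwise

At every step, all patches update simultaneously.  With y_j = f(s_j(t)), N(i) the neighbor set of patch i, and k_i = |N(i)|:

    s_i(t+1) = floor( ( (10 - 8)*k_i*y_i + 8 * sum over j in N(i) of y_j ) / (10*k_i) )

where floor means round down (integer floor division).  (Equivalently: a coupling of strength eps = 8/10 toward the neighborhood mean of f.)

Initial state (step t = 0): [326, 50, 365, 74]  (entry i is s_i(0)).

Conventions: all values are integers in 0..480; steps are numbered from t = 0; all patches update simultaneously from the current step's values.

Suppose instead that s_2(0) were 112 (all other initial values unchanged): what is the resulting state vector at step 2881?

Answer: [258, 258, 258, 258]
Key observation: The state at step 30, [294, 294, 294, 294], reappears at step 38: the system is in a cycle of period 8 from step 30 on.  Therefore the state at step 2881 equals the state at step 30 + ((2881 - 30) mod 8) = 33, which is [258, 258, 258, 258].

Derivation:
t=0: [326, 50, 112, 74]
t=1: [198, 126, 163, 238]
t=2: [412, 320, 339, 388]
t=3: [78, 192, 203, 63]
t=4: [340, 246, 239, 331]
t=5: [198, 81, 85, 192]
t=6: [272, 348, 351, 276]
t=7: [99, 127, 129, 97]
t=8: [366, 311, 312, 365]
t=9: [48, 114, 114, 47]
t=10: [302, 182, 182, 301]
t=11: [342, 127, 127, 342]
t=12: [318, 129, 129, 318]
t=13: [310, 82, 82, 310]
t=14: [202, 73, 73, 202]
t=15: [246, 327, 327, 246]
t=16: [61, 181, 181, 61]
t=17: [370, 229, 229, 370]
t=18: [248, 174, 174, 248]
t=19: [393, 260, 260, 393]
t=20: [187, 211, 211, 187]
t=21: [341, 384, 384, 341]
t=22: [166, 88, 88, 166]
t=23: [303, 422, 422, 303]
t=24: [255, 102, 102, 255]
t=25: [283, 217, 217, 283]
t=26: [269, 150, 150, 269]
t=27: [390, 212, 212, 390]
t=28: [301, 232, 232, 301]
t=29: [222, 98, 98, 222]
t=30: [294, 294, 294, 294]
t=31: [78, 78, 78, 78]
t=32: [234, 234, 234, 234]
t=33: [258, 258, 258, 258]
t=34: [186, 186, 186, 186]
t=35: [402, 402, 402, 402]
t=36: [246, 246, 246, 246]
t=37: [222, 222, 222, 222]
t=38: [294, 294, 294, 294]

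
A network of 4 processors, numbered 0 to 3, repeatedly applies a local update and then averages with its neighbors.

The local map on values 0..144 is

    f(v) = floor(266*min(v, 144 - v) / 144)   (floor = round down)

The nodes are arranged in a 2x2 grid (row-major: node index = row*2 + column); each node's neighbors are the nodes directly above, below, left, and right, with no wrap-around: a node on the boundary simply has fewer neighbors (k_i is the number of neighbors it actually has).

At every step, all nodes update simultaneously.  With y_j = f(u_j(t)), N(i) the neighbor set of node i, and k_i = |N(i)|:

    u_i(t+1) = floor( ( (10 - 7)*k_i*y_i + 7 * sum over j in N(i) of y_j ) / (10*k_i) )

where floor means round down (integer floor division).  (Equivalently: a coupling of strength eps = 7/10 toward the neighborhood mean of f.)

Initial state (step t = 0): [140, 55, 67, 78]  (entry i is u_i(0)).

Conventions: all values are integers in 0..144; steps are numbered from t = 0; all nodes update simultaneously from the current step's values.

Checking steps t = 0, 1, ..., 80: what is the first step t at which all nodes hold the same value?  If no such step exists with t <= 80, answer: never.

Simulating step by step:
t=0: [140, 55, 67, 78]  (not all equal)
t=1: [80, 75, 81, 114]  (not all equal)
t=2: [120, 98, 95, 101]  (not all equal)
t=3: [74, 68, 70, 84]  (not all equal)
t=4: [127, 121, 122, 121]  (not all equal)
t=5: [38, 38, 37, 41]  (not all equal)
t=6: [69, 71, 71, 70]  (not all equal)
t=7: [129, 128, 128, 130]  (not all equal)
t=8: [28, 26, 26, 27]  (not all equal)
t=9: [48, 49, 49, 48]  (not all equal)
t=10: [89, 88, 88, 89]  (not all equal)
t=11: [102, 101, 101, 102]  (not all equal)
t=12: [78, 77, 77, 78]  (not all equal)
t=13: [122, 121, 121, 122]  (not all equal)
t=14: [41, 40, 40, 41]  (not all equal)
t=15: [73, 74, 74, 73]  (not all equal)
t=16: [129, 130, 130, 129]  (not all equal)
t=17: [25, 26, 26, 25]  (not all equal)
t=18: [47, 46, 46, 47]  (not all equal)
t=19: [84, 85, 85, 84]  (not all equal)
t=20: [108, 109, 109, 108]  (not all equal)
t=21: [64, 65, 65, 64]  (not all equal)
t=22: [119, 118, 118, 119]  (not all equal)
t=23: [47, 46, 46, 47]  (not all equal)

Answer: never
Key observation: The state at step 18 reappears at step 23 — the system is in a cycle of period 5 from step 18 on.  No step 0..23 is synchronized, and the cycle repeats forever, so no step up to 80 (or ever) has all nodes equal.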